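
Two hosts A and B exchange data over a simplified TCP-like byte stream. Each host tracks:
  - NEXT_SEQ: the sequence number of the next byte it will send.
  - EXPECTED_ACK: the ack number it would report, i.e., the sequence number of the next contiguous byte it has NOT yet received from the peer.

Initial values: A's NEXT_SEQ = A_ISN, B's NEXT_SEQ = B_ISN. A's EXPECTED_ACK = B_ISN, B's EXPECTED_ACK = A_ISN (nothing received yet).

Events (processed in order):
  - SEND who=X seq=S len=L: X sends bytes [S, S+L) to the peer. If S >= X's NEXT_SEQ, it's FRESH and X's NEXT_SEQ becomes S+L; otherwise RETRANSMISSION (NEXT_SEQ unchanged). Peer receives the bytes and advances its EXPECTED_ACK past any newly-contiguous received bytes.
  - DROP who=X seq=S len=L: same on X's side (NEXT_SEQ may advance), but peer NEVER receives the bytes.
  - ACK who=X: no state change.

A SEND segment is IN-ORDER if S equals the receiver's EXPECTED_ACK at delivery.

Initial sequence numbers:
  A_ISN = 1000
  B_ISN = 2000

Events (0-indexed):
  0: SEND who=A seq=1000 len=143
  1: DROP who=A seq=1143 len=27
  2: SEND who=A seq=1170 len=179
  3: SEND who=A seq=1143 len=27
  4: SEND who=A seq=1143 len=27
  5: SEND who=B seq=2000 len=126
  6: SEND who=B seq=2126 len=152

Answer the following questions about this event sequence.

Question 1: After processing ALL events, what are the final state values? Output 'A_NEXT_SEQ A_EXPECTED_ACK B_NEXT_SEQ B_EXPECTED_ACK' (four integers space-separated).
After event 0: A_seq=1143 A_ack=2000 B_seq=2000 B_ack=1143
After event 1: A_seq=1170 A_ack=2000 B_seq=2000 B_ack=1143
After event 2: A_seq=1349 A_ack=2000 B_seq=2000 B_ack=1143
After event 3: A_seq=1349 A_ack=2000 B_seq=2000 B_ack=1349
After event 4: A_seq=1349 A_ack=2000 B_seq=2000 B_ack=1349
After event 5: A_seq=1349 A_ack=2126 B_seq=2126 B_ack=1349
After event 6: A_seq=1349 A_ack=2278 B_seq=2278 B_ack=1349

Answer: 1349 2278 2278 1349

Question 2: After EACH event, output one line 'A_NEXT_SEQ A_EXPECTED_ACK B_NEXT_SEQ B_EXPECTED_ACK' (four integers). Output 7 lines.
1143 2000 2000 1143
1170 2000 2000 1143
1349 2000 2000 1143
1349 2000 2000 1349
1349 2000 2000 1349
1349 2126 2126 1349
1349 2278 2278 1349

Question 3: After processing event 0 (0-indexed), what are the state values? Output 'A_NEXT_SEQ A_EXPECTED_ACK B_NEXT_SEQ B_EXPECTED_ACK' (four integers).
After event 0: A_seq=1143 A_ack=2000 B_seq=2000 B_ack=1143

1143 2000 2000 1143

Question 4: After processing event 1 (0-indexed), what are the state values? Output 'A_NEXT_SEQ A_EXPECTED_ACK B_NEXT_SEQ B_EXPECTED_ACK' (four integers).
After event 0: A_seq=1143 A_ack=2000 B_seq=2000 B_ack=1143
After event 1: A_seq=1170 A_ack=2000 B_seq=2000 B_ack=1143

1170 2000 2000 1143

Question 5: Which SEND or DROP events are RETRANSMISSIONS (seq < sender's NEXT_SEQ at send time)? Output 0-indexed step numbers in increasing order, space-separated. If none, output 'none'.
Answer: 3 4

Derivation:
Step 0: SEND seq=1000 -> fresh
Step 1: DROP seq=1143 -> fresh
Step 2: SEND seq=1170 -> fresh
Step 3: SEND seq=1143 -> retransmit
Step 4: SEND seq=1143 -> retransmit
Step 5: SEND seq=2000 -> fresh
Step 6: SEND seq=2126 -> fresh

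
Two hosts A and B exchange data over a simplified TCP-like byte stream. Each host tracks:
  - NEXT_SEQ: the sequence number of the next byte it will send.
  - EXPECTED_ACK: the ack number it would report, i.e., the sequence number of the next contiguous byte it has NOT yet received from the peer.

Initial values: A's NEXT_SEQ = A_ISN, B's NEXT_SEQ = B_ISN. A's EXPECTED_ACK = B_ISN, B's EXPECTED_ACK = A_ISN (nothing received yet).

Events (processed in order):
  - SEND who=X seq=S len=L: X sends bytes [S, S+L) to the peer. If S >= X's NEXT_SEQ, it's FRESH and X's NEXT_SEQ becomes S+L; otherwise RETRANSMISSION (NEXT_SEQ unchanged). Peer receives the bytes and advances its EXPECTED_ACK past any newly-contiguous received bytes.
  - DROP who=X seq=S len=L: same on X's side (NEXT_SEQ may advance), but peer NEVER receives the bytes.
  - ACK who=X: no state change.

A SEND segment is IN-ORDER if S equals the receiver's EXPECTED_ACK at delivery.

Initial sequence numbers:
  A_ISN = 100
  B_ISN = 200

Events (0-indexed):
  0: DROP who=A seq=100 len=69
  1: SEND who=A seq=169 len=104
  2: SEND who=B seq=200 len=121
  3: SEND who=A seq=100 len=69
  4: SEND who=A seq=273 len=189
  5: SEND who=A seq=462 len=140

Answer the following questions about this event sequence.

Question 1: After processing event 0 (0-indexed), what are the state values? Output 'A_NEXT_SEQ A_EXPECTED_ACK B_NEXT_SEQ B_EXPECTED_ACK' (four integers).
After event 0: A_seq=169 A_ack=200 B_seq=200 B_ack=100

169 200 200 100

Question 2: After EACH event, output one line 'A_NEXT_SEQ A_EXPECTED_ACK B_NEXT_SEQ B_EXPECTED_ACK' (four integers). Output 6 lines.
169 200 200 100
273 200 200 100
273 321 321 100
273 321 321 273
462 321 321 462
602 321 321 602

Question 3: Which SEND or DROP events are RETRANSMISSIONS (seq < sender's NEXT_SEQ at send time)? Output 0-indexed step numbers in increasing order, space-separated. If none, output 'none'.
Step 0: DROP seq=100 -> fresh
Step 1: SEND seq=169 -> fresh
Step 2: SEND seq=200 -> fresh
Step 3: SEND seq=100 -> retransmit
Step 4: SEND seq=273 -> fresh
Step 5: SEND seq=462 -> fresh

Answer: 3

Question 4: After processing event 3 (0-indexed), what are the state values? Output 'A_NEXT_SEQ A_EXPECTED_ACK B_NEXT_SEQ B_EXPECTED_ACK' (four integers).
After event 0: A_seq=169 A_ack=200 B_seq=200 B_ack=100
After event 1: A_seq=273 A_ack=200 B_seq=200 B_ack=100
After event 2: A_seq=273 A_ack=321 B_seq=321 B_ack=100
After event 3: A_seq=273 A_ack=321 B_seq=321 B_ack=273

273 321 321 273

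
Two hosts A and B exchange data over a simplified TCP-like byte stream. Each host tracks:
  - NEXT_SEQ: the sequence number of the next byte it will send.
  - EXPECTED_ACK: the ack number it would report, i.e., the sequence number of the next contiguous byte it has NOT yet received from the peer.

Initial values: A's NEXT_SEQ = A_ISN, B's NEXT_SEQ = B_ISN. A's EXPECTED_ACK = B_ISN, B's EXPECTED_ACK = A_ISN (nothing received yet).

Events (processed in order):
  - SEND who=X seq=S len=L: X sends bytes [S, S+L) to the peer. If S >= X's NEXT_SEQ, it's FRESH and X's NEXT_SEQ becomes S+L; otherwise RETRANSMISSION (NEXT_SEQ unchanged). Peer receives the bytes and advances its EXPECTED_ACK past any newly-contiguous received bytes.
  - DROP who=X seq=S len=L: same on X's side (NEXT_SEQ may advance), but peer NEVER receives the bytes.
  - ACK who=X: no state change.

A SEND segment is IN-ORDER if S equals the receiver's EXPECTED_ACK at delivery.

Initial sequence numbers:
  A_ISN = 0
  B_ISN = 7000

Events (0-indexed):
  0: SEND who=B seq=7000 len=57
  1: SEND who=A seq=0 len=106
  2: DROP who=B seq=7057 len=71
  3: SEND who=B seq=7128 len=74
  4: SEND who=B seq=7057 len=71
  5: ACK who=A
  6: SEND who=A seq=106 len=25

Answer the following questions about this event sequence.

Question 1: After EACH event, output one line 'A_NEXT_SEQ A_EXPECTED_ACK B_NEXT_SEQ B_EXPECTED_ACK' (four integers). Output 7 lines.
0 7057 7057 0
106 7057 7057 106
106 7057 7128 106
106 7057 7202 106
106 7202 7202 106
106 7202 7202 106
131 7202 7202 131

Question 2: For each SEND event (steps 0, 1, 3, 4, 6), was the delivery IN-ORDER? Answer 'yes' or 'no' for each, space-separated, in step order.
Step 0: SEND seq=7000 -> in-order
Step 1: SEND seq=0 -> in-order
Step 3: SEND seq=7128 -> out-of-order
Step 4: SEND seq=7057 -> in-order
Step 6: SEND seq=106 -> in-order

Answer: yes yes no yes yes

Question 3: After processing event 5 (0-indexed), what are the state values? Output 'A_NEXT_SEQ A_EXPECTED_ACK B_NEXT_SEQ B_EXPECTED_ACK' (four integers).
After event 0: A_seq=0 A_ack=7057 B_seq=7057 B_ack=0
After event 1: A_seq=106 A_ack=7057 B_seq=7057 B_ack=106
After event 2: A_seq=106 A_ack=7057 B_seq=7128 B_ack=106
After event 3: A_seq=106 A_ack=7057 B_seq=7202 B_ack=106
After event 4: A_seq=106 A_ack=7202 B_seq=7202 B_ack=106
After event 5: A_seq=106 A_ack=7202 B_seq=7202 B_ack=106

106 7202 7202 106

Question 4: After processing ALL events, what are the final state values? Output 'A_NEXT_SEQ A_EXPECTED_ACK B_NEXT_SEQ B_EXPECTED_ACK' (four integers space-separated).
After event 0: A_seq=0 A_ack=7057 B_seq=7057 B_ack=0
After event 1: A_seq=106 A_ack=7057 B_seq=7057 B_ack=106
After event 2: A_seq=106 A_ack=7057 B_seq=7128 B_ack=106
After event 3: A_seq=106 A_ack=7057 B_seq=7202 B_ack=106
After event 4: A_seq=106 A_ack=7202 B_seq=7202 B_ack=106
After event 5: A_seq=106 A_ack=7202 B_seq=7202 B_ack=106
After event 6: A_seq=131 A_ack=7202 B_seq=7202 B_ack=131

Answer: 131 7202 7202 131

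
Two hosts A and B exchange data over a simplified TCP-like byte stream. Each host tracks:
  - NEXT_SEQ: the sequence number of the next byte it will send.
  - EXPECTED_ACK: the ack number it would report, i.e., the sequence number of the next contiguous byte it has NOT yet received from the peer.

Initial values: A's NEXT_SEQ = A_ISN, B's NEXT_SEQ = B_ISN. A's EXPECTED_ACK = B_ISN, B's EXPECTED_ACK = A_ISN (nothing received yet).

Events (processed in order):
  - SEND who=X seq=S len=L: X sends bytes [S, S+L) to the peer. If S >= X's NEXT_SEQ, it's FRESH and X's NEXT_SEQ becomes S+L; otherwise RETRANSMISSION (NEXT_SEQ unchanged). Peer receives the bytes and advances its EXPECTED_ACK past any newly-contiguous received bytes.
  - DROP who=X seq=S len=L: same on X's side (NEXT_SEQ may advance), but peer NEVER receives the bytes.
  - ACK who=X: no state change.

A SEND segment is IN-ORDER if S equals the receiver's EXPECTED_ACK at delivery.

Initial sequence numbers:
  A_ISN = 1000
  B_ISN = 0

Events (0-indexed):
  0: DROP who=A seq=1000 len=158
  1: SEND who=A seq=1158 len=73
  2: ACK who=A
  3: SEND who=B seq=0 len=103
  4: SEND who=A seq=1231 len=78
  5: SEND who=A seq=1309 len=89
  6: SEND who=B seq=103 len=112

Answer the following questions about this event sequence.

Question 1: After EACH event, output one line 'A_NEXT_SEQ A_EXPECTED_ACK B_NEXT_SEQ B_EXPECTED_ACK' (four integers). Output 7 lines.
1158 0 0 1000
1231 0 0 1000
1231 0 0 1000
1231 103 103 1000
1309 103 103 1000
1398 103 103 1000
1398 215 215 1000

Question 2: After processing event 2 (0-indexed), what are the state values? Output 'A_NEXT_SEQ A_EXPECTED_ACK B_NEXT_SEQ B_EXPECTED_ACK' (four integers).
After event 0: A_seq=1158 A_ack=0 B_seq=0 B_ack=1000
After event 1: A_seq=1231 A_ack=0 B_seq=0 B_ack=1000
After event 2: A_seq=1231 A_ack=0 B_seq=0 B_ack=1000

1231 0 0 1000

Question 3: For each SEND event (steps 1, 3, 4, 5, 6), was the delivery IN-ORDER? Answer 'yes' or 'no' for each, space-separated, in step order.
Step 1: SEND seq=1158 -> out-of-order
Step 3: SEND seq=0 -> in-order
Step 4: SEND seq=1231 -> out-of-order
Step 5: SEND seq=1309 -> out-of-order
Step 6: SEND seq=103 -> in-order

Answer: no yes no no yes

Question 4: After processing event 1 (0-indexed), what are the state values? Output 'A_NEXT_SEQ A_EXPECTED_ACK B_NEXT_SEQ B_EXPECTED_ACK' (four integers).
After event 0: A_seq=1158 A_ack=0 B_seq=0 B_ack=1000
After event 1: A_seq=1231 A_ack=0 B_seq=0 B_ack=1000

1231 0 0 1000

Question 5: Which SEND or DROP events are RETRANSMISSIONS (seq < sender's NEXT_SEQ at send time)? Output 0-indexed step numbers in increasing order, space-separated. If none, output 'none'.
Step 0: DROP seq=1000 -> fresh
Step 1: SEND seq=1158 -> fresh
Step 3: SEND seq=0 -> fresh
Step 4: SEND seq=1231 -> fresh
Step 5: SEND seq=1309 -> fresh
Step 6: SEND seq=103 -> fresh

Answer: none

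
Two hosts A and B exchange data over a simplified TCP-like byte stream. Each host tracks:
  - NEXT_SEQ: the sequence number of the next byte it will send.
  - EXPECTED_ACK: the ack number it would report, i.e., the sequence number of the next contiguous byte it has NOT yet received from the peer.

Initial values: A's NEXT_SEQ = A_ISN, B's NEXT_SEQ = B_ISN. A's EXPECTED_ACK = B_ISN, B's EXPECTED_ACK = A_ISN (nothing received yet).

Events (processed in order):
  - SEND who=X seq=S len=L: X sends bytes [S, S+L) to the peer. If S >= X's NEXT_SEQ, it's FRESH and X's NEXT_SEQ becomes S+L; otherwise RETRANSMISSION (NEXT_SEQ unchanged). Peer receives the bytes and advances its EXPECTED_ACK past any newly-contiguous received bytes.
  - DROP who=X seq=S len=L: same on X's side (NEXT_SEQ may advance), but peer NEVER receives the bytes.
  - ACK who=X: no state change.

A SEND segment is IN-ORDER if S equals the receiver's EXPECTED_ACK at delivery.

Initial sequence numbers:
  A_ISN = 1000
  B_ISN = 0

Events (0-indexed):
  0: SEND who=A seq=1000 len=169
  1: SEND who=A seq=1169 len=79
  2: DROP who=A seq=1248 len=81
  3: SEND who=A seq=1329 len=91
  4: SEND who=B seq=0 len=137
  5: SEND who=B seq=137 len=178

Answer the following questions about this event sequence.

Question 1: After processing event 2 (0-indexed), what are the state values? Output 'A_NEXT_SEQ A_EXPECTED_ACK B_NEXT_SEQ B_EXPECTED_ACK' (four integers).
After event 0: A_seq=1169 A_ack=0 B_seq=0 B_ack=1169
After event 1: A_seq=1248 A_ack=0 B_seq=0 B_ack=1248
After event 2: A_seq=1329 A_ack=0 B_seq=0 B_ack=1248

1329 0 0 1248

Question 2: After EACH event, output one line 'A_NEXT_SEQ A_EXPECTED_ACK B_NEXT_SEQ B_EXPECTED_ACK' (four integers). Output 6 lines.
1169 0 0 1169
1248 0 0 1248
1329 0 0 1248
1420 0 0 1248
1420 137 137 1248
1420 315 315 1248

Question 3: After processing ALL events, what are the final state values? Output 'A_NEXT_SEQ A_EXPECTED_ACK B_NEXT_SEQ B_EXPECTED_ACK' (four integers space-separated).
After event 0: A_seq=1169 A_ack=0 B_seq=0 B_ack=1169
After event 1: A_seq=1248 A_ack=0 B_seq=0 B_ack=1248
After event 2: A_seq=1329 A_ack=0 B_seq=0 B_ack=1248
After event 3: A_seq=1420 A_ack=0 B_seq=0 B_ack=1248
After event 4: A_seq=1420 A_ack=137 B_seq=137 B_ack=1248
After event 5: A_seq=1420 A_ack=315 B_seq=315 B_ack=1248

Answer: 1420 315 315 1248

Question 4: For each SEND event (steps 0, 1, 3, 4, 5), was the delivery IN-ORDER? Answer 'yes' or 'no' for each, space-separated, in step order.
Answer: yes yes no yes yes

Derivation:
Step 0: SEND seq=1000 -> in-order
Step 1: SEND seq=1169 -> in-order
Step 3: SEND seq=1329 -> out-of-order
Step 4: SEND seq=0 -> in-order
Step 5: SEND seq=137 -> in-order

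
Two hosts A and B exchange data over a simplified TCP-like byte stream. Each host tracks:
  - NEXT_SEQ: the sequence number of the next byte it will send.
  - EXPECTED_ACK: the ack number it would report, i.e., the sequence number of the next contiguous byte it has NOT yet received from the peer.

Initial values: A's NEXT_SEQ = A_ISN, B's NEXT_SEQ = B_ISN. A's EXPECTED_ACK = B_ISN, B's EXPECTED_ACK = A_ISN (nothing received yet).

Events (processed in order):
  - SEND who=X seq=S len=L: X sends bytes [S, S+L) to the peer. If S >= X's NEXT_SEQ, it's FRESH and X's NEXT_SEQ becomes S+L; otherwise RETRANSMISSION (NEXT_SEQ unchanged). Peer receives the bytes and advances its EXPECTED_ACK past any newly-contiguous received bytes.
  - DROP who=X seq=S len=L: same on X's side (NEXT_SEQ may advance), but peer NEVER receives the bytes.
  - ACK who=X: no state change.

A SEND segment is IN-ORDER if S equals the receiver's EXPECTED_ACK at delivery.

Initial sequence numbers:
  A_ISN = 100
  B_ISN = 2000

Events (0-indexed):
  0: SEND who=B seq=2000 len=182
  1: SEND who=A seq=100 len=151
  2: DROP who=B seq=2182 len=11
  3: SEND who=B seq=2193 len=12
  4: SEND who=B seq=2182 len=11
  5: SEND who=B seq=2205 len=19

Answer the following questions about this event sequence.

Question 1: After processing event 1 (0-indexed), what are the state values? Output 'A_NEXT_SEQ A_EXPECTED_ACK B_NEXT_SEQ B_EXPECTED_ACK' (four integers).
After event 0: A_seq=100 A_ack=2182 B_seq=2182 B_ack=100
After event 1: A_seq=251 A_ack=2182 B_seq=2182 B_ack=251

251 2182 2182 251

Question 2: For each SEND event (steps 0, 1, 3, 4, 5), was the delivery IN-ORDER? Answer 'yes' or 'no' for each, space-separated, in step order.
Step 0: SEND seq=2000 -> in-order
Step 1: SEND seq=100 -> in-order
Step 3: SEND seq=2193 -> out-of-order
Step 4: SEND seq=2182 -> in-order
Step 5: SEND seq=2205 -> in-order

Answer: yes yes no yes yes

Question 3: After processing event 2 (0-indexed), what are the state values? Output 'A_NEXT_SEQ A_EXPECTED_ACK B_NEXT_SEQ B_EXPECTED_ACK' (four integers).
After event 0: A_seq=100 A_ack=2182 B_seq=2182 B_ack=100
After event 1: A_seq=251 A_ack=2182 B_seq=2182 B_ack=251
After event 2: A_seq=251 A_ack=2182 B_seq=2193 B_ack=251

251 2182 2193 251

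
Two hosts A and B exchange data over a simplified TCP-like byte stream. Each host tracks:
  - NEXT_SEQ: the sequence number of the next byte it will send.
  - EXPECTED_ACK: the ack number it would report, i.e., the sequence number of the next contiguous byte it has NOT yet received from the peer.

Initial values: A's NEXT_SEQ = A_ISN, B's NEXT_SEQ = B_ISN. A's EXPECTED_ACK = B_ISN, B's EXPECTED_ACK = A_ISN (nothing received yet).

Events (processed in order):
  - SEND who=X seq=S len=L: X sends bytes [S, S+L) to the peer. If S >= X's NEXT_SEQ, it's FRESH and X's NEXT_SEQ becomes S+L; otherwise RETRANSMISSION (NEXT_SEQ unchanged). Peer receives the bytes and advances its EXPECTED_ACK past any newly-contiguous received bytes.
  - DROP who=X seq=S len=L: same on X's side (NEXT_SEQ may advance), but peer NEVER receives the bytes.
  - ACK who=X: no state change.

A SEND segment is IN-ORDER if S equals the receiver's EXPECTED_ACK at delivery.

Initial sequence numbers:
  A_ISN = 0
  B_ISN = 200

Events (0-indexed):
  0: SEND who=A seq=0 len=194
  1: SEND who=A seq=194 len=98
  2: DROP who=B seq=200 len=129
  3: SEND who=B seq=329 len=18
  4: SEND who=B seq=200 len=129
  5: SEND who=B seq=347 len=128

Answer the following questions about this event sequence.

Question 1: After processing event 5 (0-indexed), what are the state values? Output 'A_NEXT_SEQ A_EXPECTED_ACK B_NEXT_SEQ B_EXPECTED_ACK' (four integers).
After event 0: A_seq=194 A_ack=200 B_seq=200 B_ack=194
After event 1: A_seq=292 A_ack=200 B_seq=200 B_ack=292
After event 2: A_seq=292 A_ack=200 B_seq=329 B_ack=292
After event 3: A_seq=292 A_ack=200 B_seq=347 B_ack=292
After event 4: A_seq=292 A_ack=347 B_seq=347 B_ack=292
After event 5: A_seq=292 A_ack=475 B_seq=475 B_ack=292

292 475 475 292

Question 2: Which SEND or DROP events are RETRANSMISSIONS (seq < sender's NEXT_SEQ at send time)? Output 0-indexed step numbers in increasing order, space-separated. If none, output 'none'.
Answer: 4

Derivation:
Step 0: SEND seq=0 -> fresh
Step 1: SEND seq=194 -> fresh
Step 2: DROP seq=200 -> fresh
Step 3: SEND seq=329 -> fresh
Step 4: SEND seq=200 -> retransmit
Step 5: SEND seq=347 -> fresh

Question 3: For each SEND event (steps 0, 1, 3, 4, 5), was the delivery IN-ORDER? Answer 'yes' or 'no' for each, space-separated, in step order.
Step 0: SEND seq=0 -> in-order
Step 1: SEND seq=194 -> in-order
Step 3: SEND seq=329 -> out-of-order
Step 4: SEND seq=200 -> in-order
Step 5: SEND seq=347 -> in-order

Answer: yes yes no yes yes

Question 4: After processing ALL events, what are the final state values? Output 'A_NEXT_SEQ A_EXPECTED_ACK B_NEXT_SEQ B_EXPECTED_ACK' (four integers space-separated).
After event 0: A_seq=194 A_ack=200 B_seq=200 B_ack=194
After event 1: A_seq=292 A_ack=200 B_seq=200 B_ack=292
After event 2: A_seq=292 A_ack=200 B_seq=329 B_ack=292
After event 3: A_seq=292 A_ack=200 B_seq=347 B_ack=292
After event 4: A_seq=292 A_ack=347 B_seq=347 B_ack=292
After event 5: A_seq=292 A_ack=475 B_seq=475 B_ack=292

Answer: 292 475 475 292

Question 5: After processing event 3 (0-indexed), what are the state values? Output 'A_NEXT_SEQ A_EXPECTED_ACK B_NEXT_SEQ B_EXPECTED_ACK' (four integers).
After event 0: A_seq=194 A_ack=200 B_seq=200 B_ack=194
After event 1: A_seq=292 A_ack=200 B_seq=200 B_ack=292
After event 2: A_seq=292 A_ack=200 B_seq=329 B_ack=292
After event 3: A_seq=292 A_ack=200 B_seq=347 B_ack=292

292 200 347 292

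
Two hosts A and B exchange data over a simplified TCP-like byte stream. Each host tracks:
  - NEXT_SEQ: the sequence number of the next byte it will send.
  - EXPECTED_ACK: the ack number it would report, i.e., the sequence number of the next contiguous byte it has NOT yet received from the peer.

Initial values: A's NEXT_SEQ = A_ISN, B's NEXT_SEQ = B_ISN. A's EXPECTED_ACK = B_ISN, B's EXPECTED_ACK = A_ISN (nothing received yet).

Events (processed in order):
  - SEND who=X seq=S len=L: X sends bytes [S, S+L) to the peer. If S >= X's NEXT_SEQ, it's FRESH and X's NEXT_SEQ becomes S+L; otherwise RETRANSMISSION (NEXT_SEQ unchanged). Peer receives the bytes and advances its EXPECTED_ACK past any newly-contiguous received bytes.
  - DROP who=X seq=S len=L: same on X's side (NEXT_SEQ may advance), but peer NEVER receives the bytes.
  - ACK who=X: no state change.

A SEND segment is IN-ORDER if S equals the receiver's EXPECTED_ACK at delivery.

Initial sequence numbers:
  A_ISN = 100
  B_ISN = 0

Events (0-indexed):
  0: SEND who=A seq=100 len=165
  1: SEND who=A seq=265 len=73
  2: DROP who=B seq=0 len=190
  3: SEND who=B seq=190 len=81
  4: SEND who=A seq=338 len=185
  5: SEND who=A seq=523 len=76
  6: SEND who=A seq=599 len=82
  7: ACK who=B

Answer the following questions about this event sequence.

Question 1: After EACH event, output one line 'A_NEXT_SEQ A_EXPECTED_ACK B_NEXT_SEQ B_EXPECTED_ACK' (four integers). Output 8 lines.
265 0 0 265
338 0 0 338
338 0 190 338
338 0 271 338
523 0 271 523
599 0 271 599
681 0 271 681
681 0 271 681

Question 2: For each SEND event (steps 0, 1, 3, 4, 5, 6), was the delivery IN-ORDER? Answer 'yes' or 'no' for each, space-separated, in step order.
Answer: yes yes no yes yes yes

Derivation:
Step 0: SEND seq=100 -> in-order
Step 1: SEND seq=265 -> in-order
Step 3: SEND seq=190 -> out-of-order
Step 4: SEND seq=338 -> in-order
Step 5: SEND seq=523 -> in-order
Step 6: SEND seq=599 -> in-order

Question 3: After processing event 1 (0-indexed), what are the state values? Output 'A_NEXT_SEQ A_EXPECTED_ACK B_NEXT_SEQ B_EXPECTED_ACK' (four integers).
After event 0: A_seq=265 A_ack=0 B_seq=0 B_ack=265
After event 1: A_seq=338 A_ack=0 B_seq=0 B_ack=338

338 0 0 338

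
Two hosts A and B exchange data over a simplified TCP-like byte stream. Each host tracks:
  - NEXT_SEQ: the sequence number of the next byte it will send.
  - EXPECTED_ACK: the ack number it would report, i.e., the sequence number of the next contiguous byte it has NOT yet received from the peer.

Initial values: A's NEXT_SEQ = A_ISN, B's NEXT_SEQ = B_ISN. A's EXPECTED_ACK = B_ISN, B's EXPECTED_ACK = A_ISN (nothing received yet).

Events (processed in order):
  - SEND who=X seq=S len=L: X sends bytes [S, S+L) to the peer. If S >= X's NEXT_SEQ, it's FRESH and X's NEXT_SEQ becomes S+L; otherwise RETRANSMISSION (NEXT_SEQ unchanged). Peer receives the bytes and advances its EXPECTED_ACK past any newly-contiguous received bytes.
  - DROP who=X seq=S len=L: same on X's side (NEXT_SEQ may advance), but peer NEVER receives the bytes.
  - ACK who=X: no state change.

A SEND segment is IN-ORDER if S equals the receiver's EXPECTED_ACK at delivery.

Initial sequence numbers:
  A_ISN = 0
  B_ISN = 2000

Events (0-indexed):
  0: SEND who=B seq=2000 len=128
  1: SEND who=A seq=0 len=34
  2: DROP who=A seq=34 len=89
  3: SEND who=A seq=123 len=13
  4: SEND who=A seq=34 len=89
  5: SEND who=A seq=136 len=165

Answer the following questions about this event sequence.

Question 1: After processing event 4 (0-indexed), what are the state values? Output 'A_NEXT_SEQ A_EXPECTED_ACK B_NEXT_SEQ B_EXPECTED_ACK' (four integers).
After event 0: A_seq=0 A_ack=2128 B_seq=2128 B_ack=0
After event 1: A_seq=34 A_ack=2128 B_seq=2128 B_ack=34
After event 2: A_seq=123 A_ack=2128 B_seq=2128 B_ack=34
After event 3: A_seq=136 A_ack=2128 B_seq=2128 B_ack=34
After event 4: A_seq=136 A_ack=2128 B_seq=2128 B_ack=136

136 2128 2128 136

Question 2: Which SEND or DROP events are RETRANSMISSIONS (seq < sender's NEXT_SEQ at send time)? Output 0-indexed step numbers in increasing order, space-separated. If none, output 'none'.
Step 0: SEND seq=2000 -> fresh
Step 1: SEND seq=0 -> fresh
Step 2: DROP seq=34 -> fresh
Step 3: SEND seq=123 -> fresh
Step 4: SEND seq=34 -> retransmit
Step 5: SEND seq=136 -> fresh

Answer: 4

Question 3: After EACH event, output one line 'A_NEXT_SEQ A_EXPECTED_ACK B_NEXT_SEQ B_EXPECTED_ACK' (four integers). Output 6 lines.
0 2128 2128 0
34 2128 2128 34
123 2128 2128 34
136 2128 2128 34
136 2128 2128 136
301 2128 2128 301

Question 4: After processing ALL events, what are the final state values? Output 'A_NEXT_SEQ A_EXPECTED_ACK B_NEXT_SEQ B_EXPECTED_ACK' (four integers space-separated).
After event 0: A_seq=0 A_ack=2128 B_seq=2128 B_ack=0
After event 1: A_seq=34 A_ack=2128 B_seq=2128 B_ack=34
After event 2: A_seq=123 A_ack=2128 B_seq=2128 B_ack=34
After event 3: A_seq=136 A_ack=2128 B_seq=2128 B_ack=34
After event 4: A_seq=136 A_ack=2128 B_seq=2128 B_ack=136
After event 5: A_seq=301 A_ack=2128 B_seq=2128 B_ack=301

Answer: 301 2128 2128 301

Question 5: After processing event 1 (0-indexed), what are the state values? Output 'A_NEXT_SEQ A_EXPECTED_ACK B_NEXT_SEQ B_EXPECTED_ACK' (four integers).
After event 0: A_seq=0 A_ack=2128 B_seq=2128 B_ack=0
After event 1: A_seq=34 A_ack=2128 B_seq=2128 B_ack=34

34 2128 2128 34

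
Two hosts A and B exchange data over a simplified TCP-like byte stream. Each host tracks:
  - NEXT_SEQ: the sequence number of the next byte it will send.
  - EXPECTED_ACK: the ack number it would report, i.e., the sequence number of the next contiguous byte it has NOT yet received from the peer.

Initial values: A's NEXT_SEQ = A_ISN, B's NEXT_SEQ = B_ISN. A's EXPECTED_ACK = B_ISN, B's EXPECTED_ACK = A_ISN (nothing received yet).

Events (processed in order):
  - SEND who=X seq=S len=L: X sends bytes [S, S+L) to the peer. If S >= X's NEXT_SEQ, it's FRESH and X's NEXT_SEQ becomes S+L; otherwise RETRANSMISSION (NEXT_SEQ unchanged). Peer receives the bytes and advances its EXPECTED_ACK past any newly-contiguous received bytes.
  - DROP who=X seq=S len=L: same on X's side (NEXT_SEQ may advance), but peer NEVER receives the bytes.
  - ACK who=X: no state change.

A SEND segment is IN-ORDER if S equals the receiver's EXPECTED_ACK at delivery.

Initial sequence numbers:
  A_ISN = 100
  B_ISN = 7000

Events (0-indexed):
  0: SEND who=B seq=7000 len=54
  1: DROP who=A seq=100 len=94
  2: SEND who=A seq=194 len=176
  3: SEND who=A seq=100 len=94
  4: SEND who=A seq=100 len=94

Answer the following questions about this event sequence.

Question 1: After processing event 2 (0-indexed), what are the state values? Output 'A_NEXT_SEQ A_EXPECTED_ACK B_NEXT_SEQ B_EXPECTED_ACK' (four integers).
After event 0: A_seq=100 A_ack=7054 B_seq=7054 B_ack=100
After event 1: A_seq=194 A_ack=7054 B_seq=7054 B_ack=100
After event 2: A_seq=370 A_ack=7054 B_seq=7054 B_ack=100

370 7054 7054 100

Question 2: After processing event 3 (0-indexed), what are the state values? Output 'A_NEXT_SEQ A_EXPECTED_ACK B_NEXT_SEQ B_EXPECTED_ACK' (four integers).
After event 0: A_seq=100 A_ack=7054 B_seq=7054 B_ack=100
After event 1: A_seq=194 A_ack=7054 B_seq=7054 B_ack=100
After event 2: A_seq=370 A_ack=7054 B_seq=7054 B_ack=100
After event 3: A_seq=370 A_ack=7054 B_seq=7054 B_ack=370

370 7054 7054 370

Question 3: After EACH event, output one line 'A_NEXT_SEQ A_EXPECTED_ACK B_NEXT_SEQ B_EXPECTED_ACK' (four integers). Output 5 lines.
100 7054 7054 100
194 7054 7054 100
370 7054 7054 100
370 7054 7054 370
370 7054 7054 370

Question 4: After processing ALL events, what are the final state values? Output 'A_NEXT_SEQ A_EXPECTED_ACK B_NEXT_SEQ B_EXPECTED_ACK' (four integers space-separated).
Answer: 370 7054 7054 370

Derivation:
After event 0: A_seq=100 A_ack=7054 B_seq=7054 B_ack=100
After event 1: A_seq=194 A_ack=7054 B_seq=7054 B_ack=100
After event 2: A_seq=370 A_ack=7054 B_seq=7054 B_ack=100
After event 3: A_seq=370 A_ack=7054 B_seq=7054 B_ack=370
After event 4: A_seq=370 A_ack=7054 B_seq=7054 B_ack=370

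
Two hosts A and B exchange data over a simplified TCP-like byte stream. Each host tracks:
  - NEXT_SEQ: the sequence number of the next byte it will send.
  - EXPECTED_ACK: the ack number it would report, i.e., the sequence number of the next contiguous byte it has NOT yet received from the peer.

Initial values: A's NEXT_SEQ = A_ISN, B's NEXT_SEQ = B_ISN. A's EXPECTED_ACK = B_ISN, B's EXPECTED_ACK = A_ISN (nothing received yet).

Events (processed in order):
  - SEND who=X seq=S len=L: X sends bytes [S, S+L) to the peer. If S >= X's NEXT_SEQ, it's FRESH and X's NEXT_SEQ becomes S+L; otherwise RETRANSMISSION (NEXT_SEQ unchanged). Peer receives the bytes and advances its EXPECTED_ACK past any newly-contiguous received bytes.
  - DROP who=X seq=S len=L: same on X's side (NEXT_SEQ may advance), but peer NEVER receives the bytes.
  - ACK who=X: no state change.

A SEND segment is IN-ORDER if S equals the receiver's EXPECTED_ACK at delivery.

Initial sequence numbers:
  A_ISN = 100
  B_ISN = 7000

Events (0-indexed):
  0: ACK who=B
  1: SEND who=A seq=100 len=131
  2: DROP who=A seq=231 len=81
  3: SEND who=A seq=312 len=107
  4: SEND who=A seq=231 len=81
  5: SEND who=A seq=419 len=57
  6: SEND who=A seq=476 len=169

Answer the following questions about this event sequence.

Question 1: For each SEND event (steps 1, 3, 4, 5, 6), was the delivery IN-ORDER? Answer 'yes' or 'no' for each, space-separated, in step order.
Step 1: SEND seq=100 -> in-order
Step 3: SEND seq=312 -> out-of-order
Step 4: SEND seq=231 -> in-order
Step 5: SEND seq=419 -> in-order
Step 6: SEND seq=476 -> in-order

Answer: yes no yes yes yes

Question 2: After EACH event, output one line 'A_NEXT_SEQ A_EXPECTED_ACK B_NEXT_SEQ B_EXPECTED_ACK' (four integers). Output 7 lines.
100 7000 7000 100
231 7000 7000 231
312 7000 7000 231
419 7000 7000 231
419 7000 7000 419
476 7000 7000 476
645 7000 7000 645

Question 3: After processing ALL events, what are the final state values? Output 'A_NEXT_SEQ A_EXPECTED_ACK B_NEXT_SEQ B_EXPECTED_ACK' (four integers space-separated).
Answer: 645 7000 7000 645

Derivation:
After event 0: A_seq=100 A_ack=7000 B_seq=7000 B_ack=100
After event 1: A_seq=231 A_ack=7000 B_seq=7000 B_ack=231
After event 2: A_seq=312 A_ack=7000 B_seq=7000 B_ack=231
After event 3: A_seq=419 A_ack=7000 B_seq=7000 B_ack=231
After event 4: A_seq=419 A_ack=7000 B_seq=7000 B_ack=419
After event 5: A_seq=476 A_ack=7000 B_seq=7000 B_ack=476
After event 6: A_seq=645 A_ack=7000 B_seq=7000 B_ack=645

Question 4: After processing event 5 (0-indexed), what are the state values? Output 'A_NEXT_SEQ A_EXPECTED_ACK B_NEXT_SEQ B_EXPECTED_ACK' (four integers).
After event 0: A_seq=100 A_ack=7000 B_seq=7000 B_ack=100
After event 1: A_seq=231 A_ack=7000 B_seq=7000 B_ack=231
After event 2: A_seq=312 A_ack=7000 B_seq=7000 B_ack=231
After event 3: A_seq=419 A_ack=7000 B_seq=7000 B_ack=231
After event 4: A_seq=419 A_ack=7000 B_seq=7000 B_ack=419
After event 5: A_seq=476 A_ack=7000 B_seq=7000 B_ack=476

476 7000 7000 476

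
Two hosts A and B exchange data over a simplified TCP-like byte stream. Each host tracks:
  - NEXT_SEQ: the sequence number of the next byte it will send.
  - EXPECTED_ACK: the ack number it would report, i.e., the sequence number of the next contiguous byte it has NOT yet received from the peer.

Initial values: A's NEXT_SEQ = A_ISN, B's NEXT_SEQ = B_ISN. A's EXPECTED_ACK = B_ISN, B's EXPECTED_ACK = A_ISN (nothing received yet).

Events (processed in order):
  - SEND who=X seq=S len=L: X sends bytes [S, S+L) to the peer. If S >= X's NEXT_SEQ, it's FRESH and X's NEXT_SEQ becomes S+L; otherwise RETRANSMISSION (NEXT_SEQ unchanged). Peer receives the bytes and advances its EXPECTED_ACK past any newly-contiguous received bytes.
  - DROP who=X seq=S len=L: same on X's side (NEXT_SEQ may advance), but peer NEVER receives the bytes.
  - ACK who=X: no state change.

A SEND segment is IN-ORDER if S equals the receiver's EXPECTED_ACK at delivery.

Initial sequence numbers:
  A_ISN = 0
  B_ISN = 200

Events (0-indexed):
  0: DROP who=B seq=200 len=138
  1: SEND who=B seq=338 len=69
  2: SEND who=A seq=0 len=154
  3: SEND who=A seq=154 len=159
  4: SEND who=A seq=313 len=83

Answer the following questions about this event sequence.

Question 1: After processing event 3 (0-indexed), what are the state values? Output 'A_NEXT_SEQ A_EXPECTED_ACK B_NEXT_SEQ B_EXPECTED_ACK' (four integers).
After event 0: A_seq=0 A_ack=200 B_seq=338 B_ack=0
After event 1: A_seq=0 A_ack=200 B_seq=407 B_ack=0
After event 2: A_seq=154 A_ack=200 B_seq=407 B_ack=154
After event 3: A_seq=313 A_ack=200 B_seq=407 B_ack=313

313 200 407 313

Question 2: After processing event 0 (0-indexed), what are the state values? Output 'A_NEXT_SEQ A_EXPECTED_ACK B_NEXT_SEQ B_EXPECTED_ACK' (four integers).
After event 0: A_seq=0 A_ack=200 B_seq=338 B_ack=0

0 200 338 0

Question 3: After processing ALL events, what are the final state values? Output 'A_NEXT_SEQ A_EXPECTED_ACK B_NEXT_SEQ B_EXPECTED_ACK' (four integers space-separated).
After event 0: A_seq=0 A_ack=200 B_seq=338 B_ack=0
After event 1: A_seq=0 A_ack=200 B_seq=407 B_ack=0
After event 2: A_seq=154 A_ack=200 B_seq=407 B_ack=154
After event 3: A_seq=313 A_ack=200 B_seq=407 B_ack=313
After event 4: A_seq=396 A_ack=200 B_seq=407 B_ack=396

Answer: 396 200 407 396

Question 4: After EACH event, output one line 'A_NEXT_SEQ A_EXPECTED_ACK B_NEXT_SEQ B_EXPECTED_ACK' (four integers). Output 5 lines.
0 200 338 0
0 200 407 0
154 200 407 154
313 200 407 313
396 200 407 396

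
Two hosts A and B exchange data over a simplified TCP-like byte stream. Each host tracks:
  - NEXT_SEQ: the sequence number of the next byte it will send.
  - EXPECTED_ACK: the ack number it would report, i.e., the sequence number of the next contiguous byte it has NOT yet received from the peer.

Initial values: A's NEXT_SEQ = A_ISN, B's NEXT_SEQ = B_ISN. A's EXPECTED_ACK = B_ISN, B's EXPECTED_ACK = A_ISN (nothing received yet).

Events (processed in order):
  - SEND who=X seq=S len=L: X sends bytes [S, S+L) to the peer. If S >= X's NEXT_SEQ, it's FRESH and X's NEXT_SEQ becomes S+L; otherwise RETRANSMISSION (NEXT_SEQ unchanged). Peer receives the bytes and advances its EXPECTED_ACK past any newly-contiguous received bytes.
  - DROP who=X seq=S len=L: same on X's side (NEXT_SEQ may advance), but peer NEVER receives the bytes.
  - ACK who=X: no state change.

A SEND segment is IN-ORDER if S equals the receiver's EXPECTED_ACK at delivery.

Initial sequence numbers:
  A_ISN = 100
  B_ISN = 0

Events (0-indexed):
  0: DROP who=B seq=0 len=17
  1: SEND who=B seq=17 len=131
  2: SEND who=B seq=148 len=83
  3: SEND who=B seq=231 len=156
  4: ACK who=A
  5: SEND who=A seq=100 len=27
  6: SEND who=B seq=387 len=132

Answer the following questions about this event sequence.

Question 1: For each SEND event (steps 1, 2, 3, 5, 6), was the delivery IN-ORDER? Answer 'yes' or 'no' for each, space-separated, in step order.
Step 1: SEND seq=17 -> out-of-order
Step 2: SEND seq=148 -> out-of-order
Step 3: SEND seq=231 -> out-of-order
Step 5: SEND seq=100 -> in-order
Step 6: SEND seq=387 -> out-of-order

Answer: no no no yes no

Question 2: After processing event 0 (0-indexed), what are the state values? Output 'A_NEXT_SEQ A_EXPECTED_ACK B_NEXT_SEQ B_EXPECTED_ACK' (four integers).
After event 0: A_seq=100 A_ack=0 B_seq=17 B_ack=100

100 0 17 100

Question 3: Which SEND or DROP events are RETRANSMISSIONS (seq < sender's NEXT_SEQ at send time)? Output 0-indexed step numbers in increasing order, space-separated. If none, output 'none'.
Answer: none

Derivation:
Step 0: DROP seq=0 -> fresh
Step 1: SEND seq=17 -> fresh
Step 2: SEND seq=148 -> fresh
Step 3: SEND seq=231 -> fresh
Step 5: SEND seq=100 -> fresh
Step 6: SEND seq=387 -> fresh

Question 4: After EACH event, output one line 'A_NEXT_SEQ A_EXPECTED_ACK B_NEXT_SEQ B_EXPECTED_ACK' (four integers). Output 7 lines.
100 0 17 100
100 0 148 100
100 0 231 100
100 0 387 100
100 0 387 100
127 0 387 127
127 0 519 127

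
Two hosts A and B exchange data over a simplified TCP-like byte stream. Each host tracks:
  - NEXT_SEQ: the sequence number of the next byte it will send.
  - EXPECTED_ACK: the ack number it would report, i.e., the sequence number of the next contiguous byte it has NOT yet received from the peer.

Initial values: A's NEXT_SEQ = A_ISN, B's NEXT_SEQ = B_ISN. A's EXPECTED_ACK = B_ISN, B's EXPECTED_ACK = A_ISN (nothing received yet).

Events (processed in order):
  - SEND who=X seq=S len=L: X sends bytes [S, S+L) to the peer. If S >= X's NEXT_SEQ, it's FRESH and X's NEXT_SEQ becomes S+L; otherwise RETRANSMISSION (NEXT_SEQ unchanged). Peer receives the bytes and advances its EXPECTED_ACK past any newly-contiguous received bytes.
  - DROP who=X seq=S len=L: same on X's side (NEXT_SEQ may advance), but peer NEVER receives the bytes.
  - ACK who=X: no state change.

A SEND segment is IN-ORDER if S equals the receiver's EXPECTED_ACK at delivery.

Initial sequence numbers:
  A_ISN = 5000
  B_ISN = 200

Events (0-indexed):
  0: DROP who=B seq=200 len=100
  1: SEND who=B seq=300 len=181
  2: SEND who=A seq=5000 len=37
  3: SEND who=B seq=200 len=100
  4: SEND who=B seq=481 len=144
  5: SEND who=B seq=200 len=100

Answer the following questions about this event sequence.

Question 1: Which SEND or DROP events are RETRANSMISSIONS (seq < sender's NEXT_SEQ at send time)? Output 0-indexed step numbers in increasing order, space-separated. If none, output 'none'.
Answer: 3 5

Derivation:
Step 0: DROP seq=200 -> fresh
Step 1: SEND seq=300 -> fresh
Step 2: SEND seq=5000 -> fresh
Step 3: SEND seq=200 -> retransmit
Step 4: SEND seq=481 -> fresh
Step 5: SEND seq=200 -> retransmit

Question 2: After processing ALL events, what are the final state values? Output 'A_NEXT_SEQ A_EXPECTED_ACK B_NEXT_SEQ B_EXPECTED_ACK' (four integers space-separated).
Answer: 5037 625 625 5037

Derivation:
After event 0: A_seq=5000 A_ack=200 B_seq=300 B_ack=5000
After event 1: A_seq=5000 A_ack=200 B_seq=481 B_ack=5000
After event 2: A_seq=5037 A_ack=200 B_seq=481 B_ack=5037
After event 3: A_seq=5037 A_ack=481 B_seq=481 B_ack=5037
After event 4: A_seq=5037 A_ack=625 B_seq=625 B_ack=5037
After event 5: A_seq=5037 A_ack=625 B_seq=625 B_ack=5037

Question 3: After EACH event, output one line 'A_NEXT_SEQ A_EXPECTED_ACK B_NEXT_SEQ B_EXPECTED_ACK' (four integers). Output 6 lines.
5000 200 300 5000
5000 200 481 5000
5037 200 481 5037
5037 481 481 5037
5037 625 625 5037
5037 625 625 5037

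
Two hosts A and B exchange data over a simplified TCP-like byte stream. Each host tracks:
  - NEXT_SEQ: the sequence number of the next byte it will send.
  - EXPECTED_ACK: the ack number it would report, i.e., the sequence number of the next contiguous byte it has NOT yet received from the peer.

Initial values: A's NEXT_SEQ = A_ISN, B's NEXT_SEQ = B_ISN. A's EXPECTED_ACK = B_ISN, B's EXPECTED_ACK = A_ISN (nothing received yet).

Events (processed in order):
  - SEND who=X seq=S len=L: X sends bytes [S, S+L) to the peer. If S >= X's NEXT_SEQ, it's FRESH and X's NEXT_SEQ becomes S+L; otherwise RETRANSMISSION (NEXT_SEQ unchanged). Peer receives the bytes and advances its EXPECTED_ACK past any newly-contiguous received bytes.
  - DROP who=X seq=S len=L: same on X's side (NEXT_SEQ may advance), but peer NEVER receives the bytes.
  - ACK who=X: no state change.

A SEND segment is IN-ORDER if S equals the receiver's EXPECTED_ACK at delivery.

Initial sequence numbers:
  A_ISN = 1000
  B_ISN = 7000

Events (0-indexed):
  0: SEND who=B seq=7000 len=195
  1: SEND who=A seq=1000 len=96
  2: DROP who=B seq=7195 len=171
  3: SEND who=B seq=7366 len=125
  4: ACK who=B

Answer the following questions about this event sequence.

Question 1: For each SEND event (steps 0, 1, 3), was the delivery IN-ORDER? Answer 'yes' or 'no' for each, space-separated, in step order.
Step 0: SEND seq=7000 -> in-order
Step 1: SEND seq=1000 -> in-order
Step 3: SEND seq=7366 -> out-of-order

Answer: yes yes no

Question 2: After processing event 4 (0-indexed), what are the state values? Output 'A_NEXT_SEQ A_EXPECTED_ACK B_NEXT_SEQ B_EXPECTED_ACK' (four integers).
After event 0: A_seq=1000 A_ack=7195 B_seq=7195 B_ack=1000
After event 1: A_seq=1096 A_ack=7195 B_seq=7195 B_ack=1096
After event 2: A_seq=1096 A_ack=7195 B_seq=7366 B_ack=1096
After event 3: A_seq=1096 A_ack=7195 B_seq=7491 B_ack=1096
After event 4: A_seq=1096 A_ack=7195 B_seq=7491 B_ack=1096

1096 7195 7491 1096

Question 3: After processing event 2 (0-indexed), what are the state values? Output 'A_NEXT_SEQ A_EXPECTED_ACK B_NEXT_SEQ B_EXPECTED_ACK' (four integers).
After event 0: A_seq=1000 A_ack=7195 B_seq=7195 B_ack=1000
After event 1: A_seq=1096 A_ack=7195 B_seq=7195 B_ack=1096
After event 2: A_seq=1096 A_ack=7195 B_seq=7366 B_ack=1096

1096 7195 7366 1096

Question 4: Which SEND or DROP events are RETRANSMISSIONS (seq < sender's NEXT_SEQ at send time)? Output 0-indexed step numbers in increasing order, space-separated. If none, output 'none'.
Step 0: SEND seq=7000 -> fresh
Step 1: SEND seq=1000 -> fresh
Step 2: DROP seq=7195 -> fresh
Step 3: SEND seq=7366 -> fresh

Answer: none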